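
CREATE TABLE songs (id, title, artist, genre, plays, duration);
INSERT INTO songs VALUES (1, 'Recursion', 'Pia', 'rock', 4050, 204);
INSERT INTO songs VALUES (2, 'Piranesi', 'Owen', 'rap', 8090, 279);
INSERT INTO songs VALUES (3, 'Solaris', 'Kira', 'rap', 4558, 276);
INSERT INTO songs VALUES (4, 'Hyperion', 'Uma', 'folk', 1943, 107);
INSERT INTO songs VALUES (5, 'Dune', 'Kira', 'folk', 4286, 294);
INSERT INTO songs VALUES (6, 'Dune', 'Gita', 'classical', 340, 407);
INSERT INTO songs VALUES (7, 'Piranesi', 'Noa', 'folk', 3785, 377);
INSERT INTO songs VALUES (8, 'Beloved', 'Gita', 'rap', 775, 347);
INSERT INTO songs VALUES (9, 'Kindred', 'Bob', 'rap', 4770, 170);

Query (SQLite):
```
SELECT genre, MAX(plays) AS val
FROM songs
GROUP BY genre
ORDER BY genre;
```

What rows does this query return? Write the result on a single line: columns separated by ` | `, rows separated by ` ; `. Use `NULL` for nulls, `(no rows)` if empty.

classical | 340 ; folk | 4286 ; rap | 8090 ; rock | 4050

Partition songs by genre; compute MAX(plays) within each group.
  classical: ids {6} → MAX(plays)=340
  folk: ids {4, 5, 7} → MAX(plays)=4286
  rap: ids {2, 3, 8, 9} → MAX(plays)=8090
  rock: ids {1} → MAX(plays)=4050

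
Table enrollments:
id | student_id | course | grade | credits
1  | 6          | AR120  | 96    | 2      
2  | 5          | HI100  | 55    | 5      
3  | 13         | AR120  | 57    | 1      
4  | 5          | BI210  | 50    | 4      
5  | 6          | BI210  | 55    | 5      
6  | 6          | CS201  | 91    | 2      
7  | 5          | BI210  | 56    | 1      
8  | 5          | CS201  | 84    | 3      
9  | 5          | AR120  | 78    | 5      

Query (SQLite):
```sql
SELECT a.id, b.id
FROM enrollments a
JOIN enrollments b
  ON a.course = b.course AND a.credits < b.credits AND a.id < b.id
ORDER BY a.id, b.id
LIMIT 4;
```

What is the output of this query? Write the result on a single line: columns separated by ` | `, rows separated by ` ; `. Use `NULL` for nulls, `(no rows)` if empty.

1 | 9 ; 3 | 9 ; 4 | 5 ; 6 | 8

Pairs (a,b) with same course, a.credits < b.credits, a.id < b.id.
course groups: AR120:{1,3,9} BI210:{4,5,7} CS201:{6,8} HI100:{2}
Ordered by (a.id, b.id); first 4.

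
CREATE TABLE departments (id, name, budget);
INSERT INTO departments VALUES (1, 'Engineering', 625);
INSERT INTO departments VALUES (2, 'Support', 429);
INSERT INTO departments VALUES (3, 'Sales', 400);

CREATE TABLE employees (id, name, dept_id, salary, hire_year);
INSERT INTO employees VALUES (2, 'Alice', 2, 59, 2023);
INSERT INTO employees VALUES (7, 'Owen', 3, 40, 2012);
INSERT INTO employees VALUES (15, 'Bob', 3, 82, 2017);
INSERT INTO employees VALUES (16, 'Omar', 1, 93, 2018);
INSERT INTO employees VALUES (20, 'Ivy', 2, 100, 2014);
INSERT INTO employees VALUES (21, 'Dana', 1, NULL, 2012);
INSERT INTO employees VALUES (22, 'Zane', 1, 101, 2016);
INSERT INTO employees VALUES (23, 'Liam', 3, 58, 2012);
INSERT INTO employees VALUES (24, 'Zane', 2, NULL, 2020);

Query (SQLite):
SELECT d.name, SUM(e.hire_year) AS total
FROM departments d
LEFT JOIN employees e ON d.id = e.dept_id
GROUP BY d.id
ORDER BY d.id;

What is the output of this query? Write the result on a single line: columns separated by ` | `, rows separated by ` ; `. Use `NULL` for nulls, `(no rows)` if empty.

LEFT JOIN keeps every departments row; unmatched ones get NULL for employees columns.
Group by departments.id and compute SUM(e.hire_year). SUM over an all-NULL group is NULL.
  1: ids {16, 21, 22} → SUM(e.hire_year)=6046
  2: ids {2, 20, 24} → SUM(e.hire_year)=6057
  3: ids {7, 15, 23} → SUM(e.hire_year)=6041

Engineering | 6046 ; Support | 6057 ; Sales | 6041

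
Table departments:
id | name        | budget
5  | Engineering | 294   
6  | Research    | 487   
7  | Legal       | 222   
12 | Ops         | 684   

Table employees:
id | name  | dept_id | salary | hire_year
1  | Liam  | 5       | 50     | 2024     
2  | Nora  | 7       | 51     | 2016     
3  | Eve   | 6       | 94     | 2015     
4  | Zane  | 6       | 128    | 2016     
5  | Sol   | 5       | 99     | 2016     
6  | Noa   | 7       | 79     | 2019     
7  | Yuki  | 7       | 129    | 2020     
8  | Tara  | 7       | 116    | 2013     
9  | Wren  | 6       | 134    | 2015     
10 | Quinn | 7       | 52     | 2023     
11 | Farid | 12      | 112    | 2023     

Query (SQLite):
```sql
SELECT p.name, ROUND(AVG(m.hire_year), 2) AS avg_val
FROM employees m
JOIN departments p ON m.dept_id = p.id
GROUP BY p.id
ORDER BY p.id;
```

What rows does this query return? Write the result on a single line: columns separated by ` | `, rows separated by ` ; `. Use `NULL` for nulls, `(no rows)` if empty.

Join each employees row to its departments via dept_id.
Group joined rows by departments.id; compute ROUND(AVG(m.hire_year), 2) per group.
  5: ids {1, 5} → ROUND(AVG(m.hire_year), 2)=2020
  6: ids {3, 4, 9} → ROUND(AVG(m.hire_year), 2)=2015.33
  7: ids {2, 6, 7, 8, 10} → ROUND(AVG(m.hire_year), 2)=2018.2
  12: ids {11} → ROUND(AVG(m.hire_year), 2)=2023

Engineering | 2020 ; Research | 2015.33 ; Legal | 2018.2 ; Ops | 2023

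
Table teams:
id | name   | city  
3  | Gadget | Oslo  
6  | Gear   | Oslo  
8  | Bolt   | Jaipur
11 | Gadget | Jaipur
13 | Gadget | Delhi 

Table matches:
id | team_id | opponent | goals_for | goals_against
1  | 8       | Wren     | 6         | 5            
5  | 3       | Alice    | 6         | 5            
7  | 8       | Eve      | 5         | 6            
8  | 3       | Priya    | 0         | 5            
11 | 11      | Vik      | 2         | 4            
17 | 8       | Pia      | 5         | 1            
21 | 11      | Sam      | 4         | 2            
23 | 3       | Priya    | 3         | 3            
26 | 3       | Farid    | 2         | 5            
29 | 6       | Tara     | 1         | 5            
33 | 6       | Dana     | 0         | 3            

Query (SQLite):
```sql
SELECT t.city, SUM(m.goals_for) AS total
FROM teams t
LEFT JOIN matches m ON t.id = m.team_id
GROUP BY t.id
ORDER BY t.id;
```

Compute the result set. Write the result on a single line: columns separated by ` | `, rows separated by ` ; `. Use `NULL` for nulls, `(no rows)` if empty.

Oslo | 11 ; Oslo | 1 ; Jaipur | 16 ; Jaipur | 6 ; Delhi | NULL

LEFT JOIN keeps every teams row; unmatched ones get NULL for matches columns.
Group by teams.id and compute SUM(m.goals_for). SUM over an all-NULL group is NULL.
  3: ids {5, 8, 23, 26} → SUM(m.goals_for)=11
  6: ids {29, 33} → SUM(m.goals_for)=1
  8: ids {1, 7, 17} → SUM(m.goals_for)=16
  11: ids {11, 21} → SUM(m.goals_for)=6
  13: ids {—} → SUM(m.goals_for)=NULL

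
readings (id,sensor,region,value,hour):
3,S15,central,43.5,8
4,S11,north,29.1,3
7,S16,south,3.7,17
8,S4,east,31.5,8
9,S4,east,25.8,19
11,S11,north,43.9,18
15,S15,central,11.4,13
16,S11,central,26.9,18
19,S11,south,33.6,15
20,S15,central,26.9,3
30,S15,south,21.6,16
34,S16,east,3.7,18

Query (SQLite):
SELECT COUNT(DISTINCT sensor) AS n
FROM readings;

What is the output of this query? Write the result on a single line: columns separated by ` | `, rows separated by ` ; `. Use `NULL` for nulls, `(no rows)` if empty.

4

Count distinct non-NULL sensor values.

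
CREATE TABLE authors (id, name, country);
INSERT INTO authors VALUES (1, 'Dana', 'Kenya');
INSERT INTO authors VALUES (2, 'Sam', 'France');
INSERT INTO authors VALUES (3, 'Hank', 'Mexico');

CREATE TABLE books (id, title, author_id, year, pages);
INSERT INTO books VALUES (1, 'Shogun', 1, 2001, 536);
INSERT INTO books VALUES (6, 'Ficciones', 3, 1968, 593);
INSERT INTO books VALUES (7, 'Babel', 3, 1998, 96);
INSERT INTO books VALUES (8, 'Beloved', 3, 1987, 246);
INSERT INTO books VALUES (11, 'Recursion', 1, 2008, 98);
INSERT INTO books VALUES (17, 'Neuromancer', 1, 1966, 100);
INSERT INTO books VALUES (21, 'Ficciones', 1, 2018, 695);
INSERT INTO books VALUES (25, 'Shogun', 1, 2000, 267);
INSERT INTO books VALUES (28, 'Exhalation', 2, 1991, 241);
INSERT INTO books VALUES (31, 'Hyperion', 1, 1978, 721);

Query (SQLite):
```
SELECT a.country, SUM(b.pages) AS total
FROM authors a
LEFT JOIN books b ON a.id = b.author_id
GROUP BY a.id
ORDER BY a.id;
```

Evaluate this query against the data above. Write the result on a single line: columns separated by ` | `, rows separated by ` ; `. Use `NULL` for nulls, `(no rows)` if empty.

Kenya | 2417 ; France | 241 ; Mexico | 935

LEFT JOIN keeps every authors row; unmatched ones get NULL for books columns.
Group by authors.id and compute SUM(b.pages). SUM over an all-NULL group is NULL.
  1: ids {1, 11, 17, 21, 25, 31} → SUM(b.pages)=2417
  2: ids {28} → SUM(b.pages)=241
  3: ids {6, 7, 8} → SUM(b.pages)=935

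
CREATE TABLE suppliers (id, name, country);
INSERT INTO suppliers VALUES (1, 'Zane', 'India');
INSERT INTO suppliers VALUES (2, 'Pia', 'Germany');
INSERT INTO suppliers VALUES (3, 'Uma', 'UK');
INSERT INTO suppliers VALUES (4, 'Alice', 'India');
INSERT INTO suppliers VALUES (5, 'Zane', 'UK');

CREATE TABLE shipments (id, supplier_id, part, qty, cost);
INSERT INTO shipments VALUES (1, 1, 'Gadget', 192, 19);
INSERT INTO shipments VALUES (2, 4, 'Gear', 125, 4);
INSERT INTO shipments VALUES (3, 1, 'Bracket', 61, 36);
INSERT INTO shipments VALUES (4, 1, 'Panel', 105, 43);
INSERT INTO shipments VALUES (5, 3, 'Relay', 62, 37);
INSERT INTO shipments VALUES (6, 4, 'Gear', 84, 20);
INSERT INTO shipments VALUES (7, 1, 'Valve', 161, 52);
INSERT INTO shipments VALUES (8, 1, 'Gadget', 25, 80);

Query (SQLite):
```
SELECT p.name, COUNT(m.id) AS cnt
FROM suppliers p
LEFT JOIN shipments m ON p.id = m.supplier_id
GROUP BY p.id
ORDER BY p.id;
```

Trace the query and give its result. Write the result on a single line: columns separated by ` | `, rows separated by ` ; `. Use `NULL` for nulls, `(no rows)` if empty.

LEFT JOIN keeps every suppliers row; unmatched ones get NULL for shipments columns.
Group by suppliers.id and compute COUNT(m.id). COUNT(col) of an all-NULL group is 0.
  1: ids {1, 3, 4, 7, 8} → COUNT(m.id)=5
  2: ids {—} → COUNT(m.id)=0
  3: ids {5} → COUNT(m.id)=1
  4: ids {2, 6} → COUNT(m.id)=2
  5: ids {—} → COUNT(m.id)=0

Zane | 5 ; Pia | 0 ; Uma | 1 ; Alice | 2 ; Zane | 0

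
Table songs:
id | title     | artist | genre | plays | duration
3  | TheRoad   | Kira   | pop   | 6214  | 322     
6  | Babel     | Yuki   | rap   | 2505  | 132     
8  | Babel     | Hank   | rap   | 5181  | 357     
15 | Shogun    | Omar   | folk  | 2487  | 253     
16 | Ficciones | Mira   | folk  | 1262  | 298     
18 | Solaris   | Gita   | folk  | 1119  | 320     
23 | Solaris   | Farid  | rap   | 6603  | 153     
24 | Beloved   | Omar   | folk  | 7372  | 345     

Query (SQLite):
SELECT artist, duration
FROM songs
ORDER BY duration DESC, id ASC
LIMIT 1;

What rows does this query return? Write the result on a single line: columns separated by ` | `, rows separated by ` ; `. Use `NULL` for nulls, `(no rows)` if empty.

Sort by duration desc, tiebreak id asc: (357, id=8), (345, id=24), (322, id=3), (320, id=18) …. Take first 1.

Hank | 357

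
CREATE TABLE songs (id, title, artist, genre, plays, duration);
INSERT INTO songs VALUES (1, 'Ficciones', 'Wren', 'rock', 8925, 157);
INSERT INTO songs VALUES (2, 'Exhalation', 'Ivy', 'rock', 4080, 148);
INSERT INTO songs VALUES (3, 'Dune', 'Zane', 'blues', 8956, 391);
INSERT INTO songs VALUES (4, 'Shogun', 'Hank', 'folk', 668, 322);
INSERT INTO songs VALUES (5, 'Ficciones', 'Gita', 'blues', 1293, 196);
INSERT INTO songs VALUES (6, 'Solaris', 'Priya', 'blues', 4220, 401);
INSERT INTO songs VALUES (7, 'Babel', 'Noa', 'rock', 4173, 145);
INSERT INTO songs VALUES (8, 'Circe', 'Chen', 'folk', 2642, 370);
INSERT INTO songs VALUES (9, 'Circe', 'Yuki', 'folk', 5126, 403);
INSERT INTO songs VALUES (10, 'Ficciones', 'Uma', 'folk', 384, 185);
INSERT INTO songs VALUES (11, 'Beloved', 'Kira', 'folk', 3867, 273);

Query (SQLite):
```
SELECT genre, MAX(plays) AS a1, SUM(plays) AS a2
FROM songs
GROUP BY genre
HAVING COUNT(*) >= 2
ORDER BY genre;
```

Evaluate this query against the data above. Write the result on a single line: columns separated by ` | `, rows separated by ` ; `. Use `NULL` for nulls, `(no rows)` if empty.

blues | 8956 | 14469 ; folk | 5126 | 12687 ; rock | 8925 | 17178

Group songs by genre.
Per group compute: MAX(plays), SUM(plays).
HAVING: drop groups with fewer than 2 rows.
  blues: ids {3, 5, 6} → MAX(plays)=8956, SUM(plays)=14469
  folk: ids {4, 8, 9, 10, 11} → MAX(plays)=5126, SUM(plays)=12687
  rock: ids {1, 2, 7} → MAX(plays)=8925, SUM(plays)=17178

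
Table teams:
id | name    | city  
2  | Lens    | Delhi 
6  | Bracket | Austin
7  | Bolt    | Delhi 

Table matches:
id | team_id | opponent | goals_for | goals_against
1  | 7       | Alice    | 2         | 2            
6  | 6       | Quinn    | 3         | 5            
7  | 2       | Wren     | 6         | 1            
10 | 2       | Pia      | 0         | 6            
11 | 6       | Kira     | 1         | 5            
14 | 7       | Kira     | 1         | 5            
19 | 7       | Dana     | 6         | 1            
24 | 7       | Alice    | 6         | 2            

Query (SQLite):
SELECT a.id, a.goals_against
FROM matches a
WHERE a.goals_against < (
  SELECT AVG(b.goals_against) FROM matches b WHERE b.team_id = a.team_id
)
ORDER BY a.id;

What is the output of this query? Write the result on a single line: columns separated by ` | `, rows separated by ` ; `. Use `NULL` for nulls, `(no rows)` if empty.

1 | 2 ; 7 | 1 ; 19 | 1 ; 24 | 2

For each matches row a, compute AVG(goals_against) over rows sharing a.team_id.
Keep row a if a.goals_against < that per-group AVG.
  team_id=2: AVG(goals_against) = 3.5
  team_id=6: AVG(goals_against) = 5.0
  team_id=7: AVG(goals_against) = 2.5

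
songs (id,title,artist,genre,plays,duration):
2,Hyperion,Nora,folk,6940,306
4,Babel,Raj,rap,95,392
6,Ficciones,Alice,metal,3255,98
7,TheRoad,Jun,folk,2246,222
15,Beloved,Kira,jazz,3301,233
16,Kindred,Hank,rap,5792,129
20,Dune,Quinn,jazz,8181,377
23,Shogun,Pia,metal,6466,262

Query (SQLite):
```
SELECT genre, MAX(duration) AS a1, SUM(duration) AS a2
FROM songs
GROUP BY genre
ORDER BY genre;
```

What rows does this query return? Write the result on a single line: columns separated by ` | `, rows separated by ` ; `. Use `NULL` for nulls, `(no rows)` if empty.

folk | 306 | 528 ; jazz | 377 | 610 ; metal | 262 | 360 ; rap | 392 | 521

Group songs by genre.
Per group compute: MAX(duration), SUM(duration).
  folk: ids {2, 7} → MAX(duration)=306, SUM(duration)=528
  jazz: ids {15, 20} → MAX(duration)=377, SUM(duration)=610
  metal: ids {6, 23} → MAX(duration)=262, SUM(duration)=360
  rap: ids {4, 16} → MAX(duration)=392, SUM(duration)=521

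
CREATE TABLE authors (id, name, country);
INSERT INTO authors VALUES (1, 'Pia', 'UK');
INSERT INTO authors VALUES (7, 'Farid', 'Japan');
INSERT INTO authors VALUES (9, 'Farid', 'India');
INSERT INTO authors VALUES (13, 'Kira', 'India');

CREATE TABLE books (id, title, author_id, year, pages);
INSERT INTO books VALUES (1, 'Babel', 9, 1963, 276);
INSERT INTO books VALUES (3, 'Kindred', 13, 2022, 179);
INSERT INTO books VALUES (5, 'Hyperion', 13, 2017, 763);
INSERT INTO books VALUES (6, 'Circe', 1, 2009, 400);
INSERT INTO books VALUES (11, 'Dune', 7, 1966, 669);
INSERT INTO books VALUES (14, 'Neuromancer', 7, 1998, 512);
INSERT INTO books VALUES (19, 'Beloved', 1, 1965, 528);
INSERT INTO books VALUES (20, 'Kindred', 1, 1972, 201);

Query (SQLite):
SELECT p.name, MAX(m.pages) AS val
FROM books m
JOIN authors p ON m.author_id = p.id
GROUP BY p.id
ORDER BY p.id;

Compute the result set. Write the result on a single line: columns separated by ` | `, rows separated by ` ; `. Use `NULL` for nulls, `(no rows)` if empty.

Join each books row to its authors via author_id.
Group joined rows by authors.id; compute MAX(m.pages) per group.
  1: ids {6, 19, 20} → MAX(m.pages)=528
  7: ids {11, 14} → MAX(m.pages)=669
  9: ids {1} → MAX(m.pages)=276
  13: ids {3, 5} → MAX(m.pages)=763

Pia | 528 ; Farid | 669 ; Farid | 276 ; Kira | 763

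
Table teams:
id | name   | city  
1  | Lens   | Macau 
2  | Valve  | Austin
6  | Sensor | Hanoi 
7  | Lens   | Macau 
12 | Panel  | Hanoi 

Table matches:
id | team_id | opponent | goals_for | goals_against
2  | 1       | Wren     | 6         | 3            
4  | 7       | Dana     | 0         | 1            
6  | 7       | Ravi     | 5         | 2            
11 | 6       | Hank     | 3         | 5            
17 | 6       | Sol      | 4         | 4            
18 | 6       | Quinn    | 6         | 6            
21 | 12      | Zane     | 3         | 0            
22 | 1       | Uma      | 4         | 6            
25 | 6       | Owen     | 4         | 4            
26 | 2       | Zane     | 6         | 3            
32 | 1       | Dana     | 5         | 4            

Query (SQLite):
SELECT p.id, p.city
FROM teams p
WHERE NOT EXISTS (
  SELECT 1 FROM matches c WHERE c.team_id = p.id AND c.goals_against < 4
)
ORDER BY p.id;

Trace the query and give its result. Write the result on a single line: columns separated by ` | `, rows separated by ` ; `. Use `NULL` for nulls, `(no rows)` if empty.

6 | Hanoi

For each teams row, check whether any matches with matching team_id has goals_against < 4.
Keep rows where that is false.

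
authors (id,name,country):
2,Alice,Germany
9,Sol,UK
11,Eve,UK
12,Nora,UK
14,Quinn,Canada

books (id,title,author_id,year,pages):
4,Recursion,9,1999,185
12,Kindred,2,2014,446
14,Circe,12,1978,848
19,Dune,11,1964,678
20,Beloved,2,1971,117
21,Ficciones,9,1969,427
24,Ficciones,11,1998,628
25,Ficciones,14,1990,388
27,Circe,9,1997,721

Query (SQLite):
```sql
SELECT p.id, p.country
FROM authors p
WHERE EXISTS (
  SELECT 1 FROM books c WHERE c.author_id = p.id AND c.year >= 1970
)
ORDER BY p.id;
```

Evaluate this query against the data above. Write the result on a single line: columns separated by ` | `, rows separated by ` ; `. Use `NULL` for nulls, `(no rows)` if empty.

For each authors row, check whether any books with matching author_id has year >= 1970.
Keep rows where that is true.

2 | Germany ; 9 | UK ; 11 | UK ; 12 | UK ; 14 | Canada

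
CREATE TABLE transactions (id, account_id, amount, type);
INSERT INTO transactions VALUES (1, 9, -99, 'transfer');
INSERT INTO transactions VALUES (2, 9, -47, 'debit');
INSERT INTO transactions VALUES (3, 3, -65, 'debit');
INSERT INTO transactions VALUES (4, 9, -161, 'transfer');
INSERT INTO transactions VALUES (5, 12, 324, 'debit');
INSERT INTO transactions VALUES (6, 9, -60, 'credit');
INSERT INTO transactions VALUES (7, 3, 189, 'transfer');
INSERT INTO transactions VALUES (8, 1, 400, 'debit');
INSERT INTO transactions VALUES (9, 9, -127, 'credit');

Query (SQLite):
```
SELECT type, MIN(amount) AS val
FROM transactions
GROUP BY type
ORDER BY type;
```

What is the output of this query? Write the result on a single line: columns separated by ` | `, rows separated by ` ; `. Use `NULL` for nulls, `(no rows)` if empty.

Partition transactions by type; compute MIN(amount) within each group.
  credit: ids {6, 9} → MIN(amount)=-127
  debit: ids {2, 3, 5, 8} → MIN(amount)=-65
  transfer: ids {1, 4, 7} → MIN(amount)=-161

credit | -127 ; debit | -65 ; transfer | -161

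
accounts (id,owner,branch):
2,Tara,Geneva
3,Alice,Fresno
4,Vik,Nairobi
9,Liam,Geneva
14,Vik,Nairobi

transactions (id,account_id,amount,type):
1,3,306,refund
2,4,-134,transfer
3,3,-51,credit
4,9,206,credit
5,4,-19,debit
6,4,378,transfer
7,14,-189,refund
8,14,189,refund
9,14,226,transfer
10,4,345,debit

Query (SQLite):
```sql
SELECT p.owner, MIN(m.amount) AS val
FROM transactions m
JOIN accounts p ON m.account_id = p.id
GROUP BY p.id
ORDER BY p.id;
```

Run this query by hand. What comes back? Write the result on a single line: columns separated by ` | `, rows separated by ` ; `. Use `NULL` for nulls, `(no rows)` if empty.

Alice | -51 ; Vik | -134 ; Liam | 206 ; Vik | -189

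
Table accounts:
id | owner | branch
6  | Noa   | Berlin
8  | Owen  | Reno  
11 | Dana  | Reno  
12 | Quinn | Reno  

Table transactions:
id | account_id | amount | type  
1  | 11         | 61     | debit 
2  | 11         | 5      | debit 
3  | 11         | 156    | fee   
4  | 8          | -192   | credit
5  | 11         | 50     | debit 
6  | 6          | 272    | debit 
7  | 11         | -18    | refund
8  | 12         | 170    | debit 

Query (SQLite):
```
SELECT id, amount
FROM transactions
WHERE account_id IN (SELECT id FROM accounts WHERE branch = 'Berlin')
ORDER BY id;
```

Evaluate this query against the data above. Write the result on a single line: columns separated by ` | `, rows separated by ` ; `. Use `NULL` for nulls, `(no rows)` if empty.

Inner query: accounts.id where branch = 'Berlin'.
Outer: keep transactions rows whose account_id is in that set.
Inner query → {6}

6 | 272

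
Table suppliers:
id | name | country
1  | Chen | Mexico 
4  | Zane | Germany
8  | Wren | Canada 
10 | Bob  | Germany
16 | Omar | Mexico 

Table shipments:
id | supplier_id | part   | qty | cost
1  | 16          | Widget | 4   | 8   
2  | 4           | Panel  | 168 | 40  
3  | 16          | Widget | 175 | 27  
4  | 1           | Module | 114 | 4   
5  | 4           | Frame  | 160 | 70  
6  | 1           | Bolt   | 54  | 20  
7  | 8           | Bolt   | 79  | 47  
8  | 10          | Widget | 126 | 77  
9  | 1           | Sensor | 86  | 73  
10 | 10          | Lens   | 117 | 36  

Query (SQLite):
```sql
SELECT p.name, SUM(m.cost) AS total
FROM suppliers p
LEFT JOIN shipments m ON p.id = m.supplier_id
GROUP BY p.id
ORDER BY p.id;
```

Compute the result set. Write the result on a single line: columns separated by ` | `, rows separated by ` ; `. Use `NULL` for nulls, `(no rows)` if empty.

LEFT JOIN keeps every suppliers row; unmatched ones get NULL for shipments columns.
Group by suppliers.id and compute SUM(m.cost). SUM over an all-NULL group is NULL.
  1: ids {4, 6, 9} → SUM(m.cost)=97
  4: ids {2, 5} → SUM(m.cost)=110
  8: ids {7} → SUM(m.cost)=47
  10: ids {8, 10} → SUM(m.cost)=113
  16: ids {1, 3} → SUM(m.cost)=35

Chen | 97 ; Zane | 110 ; Wren | 47 ; Bob | 113 ; Omar | 35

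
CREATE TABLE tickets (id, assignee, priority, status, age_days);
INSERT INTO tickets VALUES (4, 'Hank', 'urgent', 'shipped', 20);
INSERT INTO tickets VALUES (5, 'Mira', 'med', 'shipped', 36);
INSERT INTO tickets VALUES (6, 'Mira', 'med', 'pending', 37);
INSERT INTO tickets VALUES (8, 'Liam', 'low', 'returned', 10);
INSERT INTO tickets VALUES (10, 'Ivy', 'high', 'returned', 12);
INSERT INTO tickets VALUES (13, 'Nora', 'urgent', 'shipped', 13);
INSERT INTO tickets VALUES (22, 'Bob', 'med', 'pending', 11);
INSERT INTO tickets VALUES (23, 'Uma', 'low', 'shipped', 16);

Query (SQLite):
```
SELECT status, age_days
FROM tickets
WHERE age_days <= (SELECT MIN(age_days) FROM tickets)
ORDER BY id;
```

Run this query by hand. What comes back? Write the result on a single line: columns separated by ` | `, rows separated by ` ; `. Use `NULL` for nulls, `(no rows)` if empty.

returned | 10

Scalar subquery: MIN(age_days) over all tickets rows = 10.
Keep rows where age_days <= that value.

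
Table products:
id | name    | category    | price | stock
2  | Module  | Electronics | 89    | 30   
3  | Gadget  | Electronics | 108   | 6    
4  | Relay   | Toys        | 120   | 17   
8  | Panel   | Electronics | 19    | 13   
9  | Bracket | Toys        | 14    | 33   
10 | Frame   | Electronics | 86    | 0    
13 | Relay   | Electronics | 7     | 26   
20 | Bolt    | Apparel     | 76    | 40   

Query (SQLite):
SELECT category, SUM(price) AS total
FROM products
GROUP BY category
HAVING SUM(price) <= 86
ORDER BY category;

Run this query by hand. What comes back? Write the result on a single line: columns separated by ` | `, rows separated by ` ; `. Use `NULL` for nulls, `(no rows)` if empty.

Partition products by category; compute SUM(price) within each group.
HAVING: keep groups where SUM(price) <= 86.
  Apparel: ids {20} → SUM(price)=76
  Electronics: ids {2, 3, 8, 10, 13} → SUM(price)=309
  Toys: ids {4, 9} → SUM(price)=134

Apparel | 76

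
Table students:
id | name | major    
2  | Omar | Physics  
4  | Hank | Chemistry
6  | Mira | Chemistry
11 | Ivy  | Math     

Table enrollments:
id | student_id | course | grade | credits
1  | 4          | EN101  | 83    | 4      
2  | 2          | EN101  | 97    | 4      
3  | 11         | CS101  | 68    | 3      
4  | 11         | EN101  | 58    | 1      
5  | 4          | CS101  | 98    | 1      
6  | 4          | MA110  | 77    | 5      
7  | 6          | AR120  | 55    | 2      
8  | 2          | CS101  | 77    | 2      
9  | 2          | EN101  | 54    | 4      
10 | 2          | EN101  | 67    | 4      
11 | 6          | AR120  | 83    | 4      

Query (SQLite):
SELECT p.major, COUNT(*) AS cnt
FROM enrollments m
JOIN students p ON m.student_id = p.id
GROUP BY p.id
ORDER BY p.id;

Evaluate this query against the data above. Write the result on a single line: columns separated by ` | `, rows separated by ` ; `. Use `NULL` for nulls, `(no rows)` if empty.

Join each enrollments row to its students via student_id.
Group joined rows by students.id; compute COUNT(*) per group.
  2: ids {2, 8, 9, 10} → COUNT(*)=4
  4: ids {1, 5, 6} → COUNT(*)=3
  6: ids {7, 11} → COUNT(*)=2
  11: ids {3, 4} → COUNT(*)=2

Physics | 4 ; Chemistry | 3 ; Chemistry | 2 ; Math | 2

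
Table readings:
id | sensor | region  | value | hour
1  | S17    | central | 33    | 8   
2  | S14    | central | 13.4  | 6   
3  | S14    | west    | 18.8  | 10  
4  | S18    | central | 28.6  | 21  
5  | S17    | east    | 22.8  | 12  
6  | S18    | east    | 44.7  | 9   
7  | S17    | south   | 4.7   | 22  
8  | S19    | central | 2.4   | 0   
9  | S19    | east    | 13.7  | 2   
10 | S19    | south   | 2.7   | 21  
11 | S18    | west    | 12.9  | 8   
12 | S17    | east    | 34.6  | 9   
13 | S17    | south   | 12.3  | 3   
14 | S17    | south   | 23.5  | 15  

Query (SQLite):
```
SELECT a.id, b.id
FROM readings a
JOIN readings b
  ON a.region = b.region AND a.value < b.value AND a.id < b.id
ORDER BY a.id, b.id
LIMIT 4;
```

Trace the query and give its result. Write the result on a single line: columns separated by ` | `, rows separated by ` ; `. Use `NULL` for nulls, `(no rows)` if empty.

2 | 4 ; 5 | 6 ; 5 | 12 ; 7 | 13

Pairs (a,b) with same region, a.value < b.value, a.id < b.id.
region groups: central:{1,2,4,8} east:{5,6,9,12} south:{7,10,13,14} west:{3,11}
Ordered by (a.id, b.id); first 4.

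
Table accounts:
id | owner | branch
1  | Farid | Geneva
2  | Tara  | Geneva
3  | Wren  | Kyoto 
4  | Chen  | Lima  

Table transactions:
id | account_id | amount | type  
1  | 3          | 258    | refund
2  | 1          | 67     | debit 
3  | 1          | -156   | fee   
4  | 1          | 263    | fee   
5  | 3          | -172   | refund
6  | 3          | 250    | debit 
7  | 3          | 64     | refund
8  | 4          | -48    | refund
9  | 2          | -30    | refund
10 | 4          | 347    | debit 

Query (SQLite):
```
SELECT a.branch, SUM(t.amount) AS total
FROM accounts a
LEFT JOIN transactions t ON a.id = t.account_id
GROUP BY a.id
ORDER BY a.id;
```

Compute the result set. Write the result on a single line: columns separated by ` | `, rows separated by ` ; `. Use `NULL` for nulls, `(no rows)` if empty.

LEFT JOIN keeps every accounts row; unmatched ones get NULL for transactions columns.
Group by accounts.id and compute SUM(t.amount). SUM over an all-NULL group is NULL.
  1: ids {2, 3, 4} → SUM(t.amount)=174
  2: ids {9} → SUM(t.amount)=-30
  3: ids {1, 5, 6, 7} → SUM(t.amount)=400
  4: ids {8, 10} → SUM(t.amount)=299

Geneva | 174 ; Geneva | -30 ; Kyoto | 400 ; Lima | 299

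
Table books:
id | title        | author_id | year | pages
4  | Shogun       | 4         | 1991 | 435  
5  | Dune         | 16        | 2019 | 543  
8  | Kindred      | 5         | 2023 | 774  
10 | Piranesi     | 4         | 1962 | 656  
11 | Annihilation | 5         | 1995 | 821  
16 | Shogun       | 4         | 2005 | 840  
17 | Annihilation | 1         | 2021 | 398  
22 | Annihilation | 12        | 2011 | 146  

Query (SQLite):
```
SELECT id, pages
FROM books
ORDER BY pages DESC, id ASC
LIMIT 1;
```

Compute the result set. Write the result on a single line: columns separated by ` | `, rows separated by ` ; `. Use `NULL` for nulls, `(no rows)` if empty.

Sort by pages desc, tiebreak id asc: (840, id=16), (821, id=11), (774, id=8), (656, id=10) …. Take first 1.

16 | 840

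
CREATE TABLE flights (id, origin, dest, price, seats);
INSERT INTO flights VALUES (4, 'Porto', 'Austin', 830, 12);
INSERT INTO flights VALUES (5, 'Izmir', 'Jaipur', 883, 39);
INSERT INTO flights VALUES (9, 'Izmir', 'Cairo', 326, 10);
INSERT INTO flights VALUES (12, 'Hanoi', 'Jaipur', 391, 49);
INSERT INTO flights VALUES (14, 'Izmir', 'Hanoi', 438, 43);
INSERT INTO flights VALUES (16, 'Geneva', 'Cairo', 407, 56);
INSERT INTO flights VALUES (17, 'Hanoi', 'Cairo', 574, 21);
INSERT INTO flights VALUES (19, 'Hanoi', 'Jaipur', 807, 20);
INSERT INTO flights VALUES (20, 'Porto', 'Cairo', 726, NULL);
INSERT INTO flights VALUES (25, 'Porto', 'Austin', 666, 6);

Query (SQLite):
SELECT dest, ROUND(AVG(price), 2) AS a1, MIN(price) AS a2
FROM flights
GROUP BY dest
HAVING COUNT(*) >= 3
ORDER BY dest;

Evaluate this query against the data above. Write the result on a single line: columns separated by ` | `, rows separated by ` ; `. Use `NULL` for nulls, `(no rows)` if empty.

Cairo | 508.25 | 326 ; Jaipur | 693.67 | 391

Group flights by dest.
Per group compute: ROUND(AVG(price), 2), MIN(price).
HAVING: drop groups with fewer than 3 rows.
  Austin: ids {4, 25} → ROUND(AVG(price), 2)=748, MIN(price)=666
  Cairo: ids {9, 16, 17, 20} → ROUND(AVG(price), 2)=508.25, MIN(price)=326
  Hanoi: ids {14} → ROUND(AVG(price), 2)=438, MIN(price)=438
  Jaipur: ids {5, 12, 19} → ROUND(AVG(price), 2)=693.67, MIN(price)=391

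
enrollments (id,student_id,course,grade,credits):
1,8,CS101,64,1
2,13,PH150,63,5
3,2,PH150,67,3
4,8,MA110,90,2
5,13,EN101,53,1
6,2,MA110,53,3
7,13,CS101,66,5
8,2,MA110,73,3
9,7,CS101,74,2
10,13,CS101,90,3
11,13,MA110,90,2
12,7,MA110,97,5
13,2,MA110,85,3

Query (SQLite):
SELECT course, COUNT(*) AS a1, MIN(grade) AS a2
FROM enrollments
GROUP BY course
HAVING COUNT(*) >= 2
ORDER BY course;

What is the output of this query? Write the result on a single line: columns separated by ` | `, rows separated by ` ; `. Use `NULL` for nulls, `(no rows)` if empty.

Group enrollments by course.
Per group compute: COUNT(*), MIN(grade).
HAVING: drop groups with fewer than 2 rows.
  CS101: ids {1, 7, 9, 10} → COUNT(*)=4, MIN(grade)=64
  EN101: ids {5} → COUNT(*)=1, MIN(grade)=53
  MA110: ids {4, 6, 8, 11, 12, 13} → COUNT(*)=6, MIN(grade)=53
  PH150: ids {2, 3} → COUNT(*)=2, MIN(grade)=63

CS101 | 4 | 64 ; MA110 | 6 | 53 ; PH150 | 2 | 63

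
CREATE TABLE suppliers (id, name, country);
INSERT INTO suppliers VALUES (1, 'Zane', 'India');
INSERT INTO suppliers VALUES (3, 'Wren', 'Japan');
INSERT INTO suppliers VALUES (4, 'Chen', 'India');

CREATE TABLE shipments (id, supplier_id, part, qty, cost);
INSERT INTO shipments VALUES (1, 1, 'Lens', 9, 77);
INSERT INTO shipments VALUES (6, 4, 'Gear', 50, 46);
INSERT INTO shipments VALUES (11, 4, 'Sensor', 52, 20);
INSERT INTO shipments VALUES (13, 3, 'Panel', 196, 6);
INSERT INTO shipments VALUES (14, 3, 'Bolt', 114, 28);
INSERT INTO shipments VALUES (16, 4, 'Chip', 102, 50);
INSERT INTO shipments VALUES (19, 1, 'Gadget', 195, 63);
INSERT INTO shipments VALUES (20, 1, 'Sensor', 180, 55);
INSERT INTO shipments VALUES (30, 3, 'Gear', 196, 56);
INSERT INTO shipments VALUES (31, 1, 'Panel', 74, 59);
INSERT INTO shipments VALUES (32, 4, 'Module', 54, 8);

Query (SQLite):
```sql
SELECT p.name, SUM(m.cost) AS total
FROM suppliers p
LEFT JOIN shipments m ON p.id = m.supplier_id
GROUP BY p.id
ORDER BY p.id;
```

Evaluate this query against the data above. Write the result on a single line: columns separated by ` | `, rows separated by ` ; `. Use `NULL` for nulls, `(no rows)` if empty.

Zane | 254 ; Wren | 90 ; Chen | 124

LEFT JOIN keeps every suppliers row; unmatched ones get NULL for shipments columns.
Group by suppliers.id and compute SUM(m.cost). SUM over an all-NULL group is NULL.
  1: ids {1, 19, 20, 31} → SUM(m.cost)=254
  3: ids {13, 14, 30} → SUM(m.cost)=90
  4: ids {6, 11, 16, 32} → SUM(m.cost)=124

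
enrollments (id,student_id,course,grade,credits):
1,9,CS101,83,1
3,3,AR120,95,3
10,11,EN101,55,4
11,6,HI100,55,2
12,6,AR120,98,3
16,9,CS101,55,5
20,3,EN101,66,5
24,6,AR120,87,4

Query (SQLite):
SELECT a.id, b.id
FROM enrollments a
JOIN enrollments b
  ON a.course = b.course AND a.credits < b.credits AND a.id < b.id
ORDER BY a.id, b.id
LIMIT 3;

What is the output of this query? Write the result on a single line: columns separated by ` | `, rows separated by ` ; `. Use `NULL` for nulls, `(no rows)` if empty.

1 | 16 ; 3 | 24 ; 10 | 20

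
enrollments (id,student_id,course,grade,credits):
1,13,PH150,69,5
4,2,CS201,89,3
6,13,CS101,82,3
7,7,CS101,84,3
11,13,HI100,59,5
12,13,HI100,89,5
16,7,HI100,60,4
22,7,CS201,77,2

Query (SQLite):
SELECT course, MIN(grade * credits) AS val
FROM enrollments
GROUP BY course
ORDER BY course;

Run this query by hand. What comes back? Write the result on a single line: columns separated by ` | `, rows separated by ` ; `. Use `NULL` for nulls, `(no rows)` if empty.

CS101 | 246 ; CS201 | 154 ; HI100 | 240 ; PH150 | 345

For each row compute grade * credits.
Group by course; take MIN of the expression per group.
  CS101: ids {6, 7} → MIN(grade * credits)=246
  CS201: ids {4, 22} → MIN(grade * credits)=154
  HI100: ids {11, 12, 16} → MIN(grade * credits)=240
  PH150: ids {1} → MIN(grade * credits)=345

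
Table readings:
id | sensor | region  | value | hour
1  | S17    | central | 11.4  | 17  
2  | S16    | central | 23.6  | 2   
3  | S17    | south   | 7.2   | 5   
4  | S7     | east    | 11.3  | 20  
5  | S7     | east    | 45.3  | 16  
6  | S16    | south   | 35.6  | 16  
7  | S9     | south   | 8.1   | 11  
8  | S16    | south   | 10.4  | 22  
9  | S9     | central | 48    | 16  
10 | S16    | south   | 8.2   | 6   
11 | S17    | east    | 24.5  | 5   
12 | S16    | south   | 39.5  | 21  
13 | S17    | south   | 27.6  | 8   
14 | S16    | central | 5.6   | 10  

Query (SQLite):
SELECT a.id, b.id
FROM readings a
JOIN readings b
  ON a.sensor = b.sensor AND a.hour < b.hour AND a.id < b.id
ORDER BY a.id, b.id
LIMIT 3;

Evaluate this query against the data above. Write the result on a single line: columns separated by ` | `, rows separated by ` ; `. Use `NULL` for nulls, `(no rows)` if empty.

2 | 6 ; 2 | 8 ; 2 | 10

Pairs (a,b) with same sensor, a.hour < b.hour, a.id < b.id.
sensor groups: S16:{2,6,8,10,12,14} S17:{1,3,11,13} S7:{4,5} S9:{7,9}
Ordered by (a.id, b.id); first 3.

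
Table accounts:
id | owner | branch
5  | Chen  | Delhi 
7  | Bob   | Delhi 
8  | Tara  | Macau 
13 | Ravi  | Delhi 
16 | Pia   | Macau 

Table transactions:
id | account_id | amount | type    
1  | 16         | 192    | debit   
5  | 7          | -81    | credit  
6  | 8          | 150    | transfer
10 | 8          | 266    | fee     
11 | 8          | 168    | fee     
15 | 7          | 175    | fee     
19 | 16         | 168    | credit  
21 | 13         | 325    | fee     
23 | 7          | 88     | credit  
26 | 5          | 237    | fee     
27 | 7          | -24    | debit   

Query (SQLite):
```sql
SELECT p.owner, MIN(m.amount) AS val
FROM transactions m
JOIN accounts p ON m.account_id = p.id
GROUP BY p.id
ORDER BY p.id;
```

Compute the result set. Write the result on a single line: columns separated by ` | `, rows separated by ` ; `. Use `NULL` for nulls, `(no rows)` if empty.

Chen | 237 ; Bob | -81 ; Tara | 150 ; Ravi | 325 ; Pia | 168

Join each transactions row to its accounts via account_id.
Group joined rows by accounts.id; compute MIN(m.amount) per group.
  5: ids {26} → MIN(m.amount)=237
  7: ids {5, 15, 23, 27} → MIN(m.amount)=-81
  8: ids {6, 10, 11} → MIN(m.amount)=150
  13: ids {21} → MIN(m.amount)=325
  16: ids {1, 19} → MIN(m.amount)=168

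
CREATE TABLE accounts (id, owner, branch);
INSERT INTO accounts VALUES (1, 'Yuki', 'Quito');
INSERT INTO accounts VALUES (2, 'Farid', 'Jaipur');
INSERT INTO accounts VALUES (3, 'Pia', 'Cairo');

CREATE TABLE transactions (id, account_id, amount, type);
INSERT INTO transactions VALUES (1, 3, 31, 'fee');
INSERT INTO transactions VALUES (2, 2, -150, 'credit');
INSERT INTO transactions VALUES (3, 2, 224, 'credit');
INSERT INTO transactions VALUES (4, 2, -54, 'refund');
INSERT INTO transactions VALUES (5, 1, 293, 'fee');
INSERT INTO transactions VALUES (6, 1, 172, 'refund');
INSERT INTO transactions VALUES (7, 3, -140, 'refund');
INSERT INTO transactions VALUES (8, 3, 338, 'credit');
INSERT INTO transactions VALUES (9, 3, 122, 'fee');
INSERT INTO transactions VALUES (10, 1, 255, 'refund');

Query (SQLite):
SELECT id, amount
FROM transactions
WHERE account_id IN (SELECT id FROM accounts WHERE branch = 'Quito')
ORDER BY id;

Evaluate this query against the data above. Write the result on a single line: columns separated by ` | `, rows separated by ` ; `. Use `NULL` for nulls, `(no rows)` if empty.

5 | 293 ; 6 | 172 ; 10 | 255

Inner query: accounts.id where branch = 'Quito'.
Outer: keep transactions rows whose account_id is in that set.
Inner query → {1}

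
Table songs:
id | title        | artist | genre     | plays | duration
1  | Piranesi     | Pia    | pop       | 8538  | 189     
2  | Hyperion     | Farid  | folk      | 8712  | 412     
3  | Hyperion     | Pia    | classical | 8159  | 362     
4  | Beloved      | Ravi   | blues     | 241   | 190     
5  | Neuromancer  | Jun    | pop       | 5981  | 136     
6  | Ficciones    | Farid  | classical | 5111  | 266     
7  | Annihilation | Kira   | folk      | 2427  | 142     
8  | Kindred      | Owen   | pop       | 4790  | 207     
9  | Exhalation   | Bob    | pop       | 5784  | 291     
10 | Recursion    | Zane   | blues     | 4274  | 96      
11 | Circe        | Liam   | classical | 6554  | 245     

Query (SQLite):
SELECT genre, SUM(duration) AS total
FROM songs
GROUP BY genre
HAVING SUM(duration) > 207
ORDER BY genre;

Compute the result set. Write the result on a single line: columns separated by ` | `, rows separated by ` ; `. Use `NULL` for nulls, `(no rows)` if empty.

blues | 286 ; classical | 873 ; folk | 554 ; pop | 823

Partition songs by genre; compute SUM(duration) within each group.
HAVING: keep groups where SUM(duration) > 207.
  blues: ids {4, 10} → SUM(duration)=286
  classical: ids {3, 6, 11} → SUM(duration)=873
  folk: ids {2, 7} → SUM(duration)=554
  pop: ids {1, 5, 8, 9} → SUM(duration)=823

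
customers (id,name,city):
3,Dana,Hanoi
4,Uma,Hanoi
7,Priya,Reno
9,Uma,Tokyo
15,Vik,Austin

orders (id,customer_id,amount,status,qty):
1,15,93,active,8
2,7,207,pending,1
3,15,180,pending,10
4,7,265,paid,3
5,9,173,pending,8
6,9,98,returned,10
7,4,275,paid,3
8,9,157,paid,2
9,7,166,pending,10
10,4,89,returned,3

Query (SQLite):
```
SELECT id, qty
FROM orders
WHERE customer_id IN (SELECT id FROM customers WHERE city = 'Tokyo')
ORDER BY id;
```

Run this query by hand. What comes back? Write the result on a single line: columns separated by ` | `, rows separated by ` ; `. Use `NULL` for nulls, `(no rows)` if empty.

5 | 8 ; 6 | 10 ; 8 | 2

Inner query: customers.id where city = 'Tokyo'.
Outer: keep orders rows whose customer_id is in that set.
Inner query → {9}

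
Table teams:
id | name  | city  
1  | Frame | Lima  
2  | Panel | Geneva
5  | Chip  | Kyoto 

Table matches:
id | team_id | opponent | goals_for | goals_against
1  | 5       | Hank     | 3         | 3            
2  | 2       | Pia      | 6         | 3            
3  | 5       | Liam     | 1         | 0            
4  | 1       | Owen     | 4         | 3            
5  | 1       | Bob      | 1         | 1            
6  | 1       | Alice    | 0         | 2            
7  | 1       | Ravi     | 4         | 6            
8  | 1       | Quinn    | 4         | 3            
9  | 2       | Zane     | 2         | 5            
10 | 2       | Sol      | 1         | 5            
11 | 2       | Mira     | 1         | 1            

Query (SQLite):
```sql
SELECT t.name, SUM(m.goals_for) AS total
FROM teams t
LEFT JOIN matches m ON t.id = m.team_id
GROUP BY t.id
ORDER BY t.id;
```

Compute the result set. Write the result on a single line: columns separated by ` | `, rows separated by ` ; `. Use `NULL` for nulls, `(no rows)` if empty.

Frame | 13 ; Panel | 10 ; Chip | 4

LEFT JOIN keeps every teams row; unmatched ones get NULL for matches columns.
Group by teams.id and compute SUM(m.goals_for). SUM over an all-NULL group is NULL.
  1: ids {4, 5, 6, 7, 8} → SUM(m.goals_for)=13
  2: ids {2, 9, 10, 11} → SUM(m.goals_for)=10
  5: ids {1, 3} → SUM(m.goals_for)=4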